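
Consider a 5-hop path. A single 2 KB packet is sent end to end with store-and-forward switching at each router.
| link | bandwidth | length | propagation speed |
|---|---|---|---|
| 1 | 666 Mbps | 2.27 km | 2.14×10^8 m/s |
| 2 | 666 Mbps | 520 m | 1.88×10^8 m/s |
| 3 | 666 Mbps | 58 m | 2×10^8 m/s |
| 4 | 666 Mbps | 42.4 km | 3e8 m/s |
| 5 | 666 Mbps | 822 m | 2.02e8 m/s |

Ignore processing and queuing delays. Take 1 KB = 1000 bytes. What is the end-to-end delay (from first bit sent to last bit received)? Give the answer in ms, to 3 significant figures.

0.279 ms

L = 16000 bits.
Transmission delay per hop = L/R = 16000/666000000 = 0.024024 ms; 5 hops → 0.12012 ms.
Propagation delays (d/s per hop): 0.0106075, 0.00276596, 0.00029, 0.141333, 0.00406931 ms; sum = 0.159066 ms.
End-to-end = 0.279 ms.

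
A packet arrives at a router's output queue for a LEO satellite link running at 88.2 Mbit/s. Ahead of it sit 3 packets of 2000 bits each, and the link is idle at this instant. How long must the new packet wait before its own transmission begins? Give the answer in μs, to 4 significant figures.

68.03 μs

Each queued packet: L/R = 2000/88200000 = 22.6757 μs.
3 queued → 68.0272 μs.
Queuing delay = 68.03 μs.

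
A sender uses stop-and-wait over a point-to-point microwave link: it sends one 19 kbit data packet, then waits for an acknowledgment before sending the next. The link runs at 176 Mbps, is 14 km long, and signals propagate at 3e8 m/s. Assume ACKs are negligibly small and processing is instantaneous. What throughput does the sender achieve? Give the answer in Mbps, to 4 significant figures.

94.39 Mbps

t_tx = L/R = 19000/176000000 = 0.000107955 s.
t_prop = 14000/300000000 = 4.66667e-05 s; RTT = 9.33333e-05 s.
Cycle = t_tx + RTT = 0.000201288 s.
Throughput = L / cycle = 19000 / 0.000201288 = 94.39 Mbps.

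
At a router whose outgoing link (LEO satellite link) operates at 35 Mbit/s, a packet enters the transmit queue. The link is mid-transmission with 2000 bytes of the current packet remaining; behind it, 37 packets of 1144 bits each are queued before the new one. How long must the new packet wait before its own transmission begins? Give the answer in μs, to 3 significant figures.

Each queued packet: L/R = 1144/35000000 = 32.6857 μs.
37 queued → 1209.37 μs.
Plus remaining 16000 bits of current packet: 457.143 μs.
Queuing delay = 1670 μs.

1670 μs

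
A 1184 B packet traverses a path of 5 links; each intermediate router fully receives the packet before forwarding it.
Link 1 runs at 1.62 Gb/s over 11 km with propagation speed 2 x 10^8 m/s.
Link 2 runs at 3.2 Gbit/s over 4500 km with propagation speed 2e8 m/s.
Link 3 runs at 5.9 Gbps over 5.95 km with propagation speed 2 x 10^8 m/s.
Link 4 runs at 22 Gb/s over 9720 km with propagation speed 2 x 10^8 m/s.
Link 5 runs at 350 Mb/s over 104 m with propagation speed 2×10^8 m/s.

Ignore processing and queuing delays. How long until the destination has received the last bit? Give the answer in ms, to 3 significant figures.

L = 1184 × 8 = 9472 bits.
Transmission delays (L/R per hop): 0.00584691, 0.00296, 0.00160542, 0.000430545, 0.0270629 ms; sum = 0.0379057 ms.
Propagation delays (d/s per hop): 0.055, 22.5, 0.02975, 48.6, 0.00052 ms; sum = 71.1853 ms.
End-to-end = 71.2 ms.

71.2 ms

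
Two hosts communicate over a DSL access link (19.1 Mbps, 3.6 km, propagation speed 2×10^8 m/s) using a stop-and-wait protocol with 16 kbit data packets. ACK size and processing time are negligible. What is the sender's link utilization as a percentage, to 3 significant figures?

t_tx = L/R = 16000/19100000 = 0.000837696 s.
t_prop = 3600/200000000 = 1.8e-05 s; RTT = 3.6e-05 s.
Cycle = t_tx + RTT = 0.000873696 s.
Utilization = t_tx / cycle = 0.000837696/0.000873696 = 95.9 %.

95.9 %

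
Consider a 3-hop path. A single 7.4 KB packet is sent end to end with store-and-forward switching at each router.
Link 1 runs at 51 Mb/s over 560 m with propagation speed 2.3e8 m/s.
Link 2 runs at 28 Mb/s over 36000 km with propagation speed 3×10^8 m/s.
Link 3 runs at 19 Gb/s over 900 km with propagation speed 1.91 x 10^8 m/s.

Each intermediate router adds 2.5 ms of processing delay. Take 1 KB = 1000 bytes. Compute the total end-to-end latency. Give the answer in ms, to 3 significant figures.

133 ms

L = 59200 bits.
Transmission delays (L/R per hop): 1.16078, 2.11429, 0.00311579 ms; sum = 3.27819 ms.
Propagation delays (d/s per hop): 0.00243478, 120, 4.71204 ms; sum = 124.714 ms.
Processing at 2 router(s): 2 × 2.5 ms = 5 ms.
End-to-end = 133 ms.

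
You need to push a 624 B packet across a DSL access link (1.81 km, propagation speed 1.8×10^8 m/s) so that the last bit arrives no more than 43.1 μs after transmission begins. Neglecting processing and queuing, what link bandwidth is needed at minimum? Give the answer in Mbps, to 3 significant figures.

151 Mbps

L = 4992 bits.
Propagation delay = 1810 / 180000000 = 10.0556 μs.
Transmission budget = 43.1 − 10.0556 = 33.0444 μs.
R ≥ L / t_tx = 4992 bits / 3.30444e-05 s = 151 Mbps.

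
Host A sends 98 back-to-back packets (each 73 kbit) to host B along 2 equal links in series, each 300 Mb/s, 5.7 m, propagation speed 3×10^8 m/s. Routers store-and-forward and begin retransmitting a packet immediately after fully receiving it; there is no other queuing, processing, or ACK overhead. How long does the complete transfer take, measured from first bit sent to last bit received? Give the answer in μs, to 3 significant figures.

24100 μs

Per-hop transmission t_tx = L/R = 73000/300000000 = 243.333 μs.
Per-hop propagation t_prop = 5.7/300000000 = 0.019 μs.
Pipeline fill: first packet needs 2·t_tx to clear all hops; remaining 97 packets each add one t_tx.
Total = (2+98-1)·t_tx + 2·t_prop = 99·243.333 + 2·0.019 = 24100 μs.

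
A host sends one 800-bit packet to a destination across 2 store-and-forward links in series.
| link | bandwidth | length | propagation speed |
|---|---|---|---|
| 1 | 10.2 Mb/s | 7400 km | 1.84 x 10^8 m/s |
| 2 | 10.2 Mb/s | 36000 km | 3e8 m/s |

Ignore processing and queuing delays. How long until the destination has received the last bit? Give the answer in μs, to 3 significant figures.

Transmission delay per hop = L/R = 800/10200000 = 78.4314 μs; 2 hops → 156.863 μs.
Propagation delays (d/s per hop): 40217.4, 120000 μs; sum = 160217 μs.
End-to-end = 160000 μs.

160000 μs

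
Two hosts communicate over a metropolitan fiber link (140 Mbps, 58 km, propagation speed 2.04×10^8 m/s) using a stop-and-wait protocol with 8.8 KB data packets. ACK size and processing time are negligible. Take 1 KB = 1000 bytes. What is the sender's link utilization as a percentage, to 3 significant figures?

t_tx = L/R = 70400/140000000 = 0.000502857 s.
t_prop = 58000/204000000 = 0.000284314 s; RTT = 0.000568627 s.
Cycle = t_tx + RTT = 0.00107148 s.
Utilization = t_tx / cycle = 0.000502857/0.00107148 = 46.9 %.

46.9 %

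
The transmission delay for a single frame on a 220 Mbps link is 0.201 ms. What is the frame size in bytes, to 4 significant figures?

5528 bytes

L = R × t_tx = 220000000 b/s × 0.000201 s = 44220 bits.
In bytes: 44220 / 8 = 5528 bytes.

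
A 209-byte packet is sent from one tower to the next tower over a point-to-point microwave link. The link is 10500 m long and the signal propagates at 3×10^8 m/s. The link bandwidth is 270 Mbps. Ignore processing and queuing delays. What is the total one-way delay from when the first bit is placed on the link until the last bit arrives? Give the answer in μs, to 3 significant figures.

L = 209 × 8 = 1672 bits.
Transmission delay = L/R = 1672 / 270000000 = 6.19259 μs.
Propagation delay = d/s = 10500 m / 300000000 m/s = 35 μs.
Total = 41.2 μs.

41.2 μs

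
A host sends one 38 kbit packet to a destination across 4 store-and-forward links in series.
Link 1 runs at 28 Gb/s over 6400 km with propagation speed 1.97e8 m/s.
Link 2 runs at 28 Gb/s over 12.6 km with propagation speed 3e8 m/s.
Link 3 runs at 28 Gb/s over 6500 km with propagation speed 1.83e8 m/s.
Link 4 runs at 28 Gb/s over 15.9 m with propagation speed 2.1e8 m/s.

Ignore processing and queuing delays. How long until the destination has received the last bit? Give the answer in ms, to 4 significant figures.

68.05 ms

L = 38000 bits.
Transmission delay per hop = L/R = 38000/28000000000 = 0.00135714 ms; 4 hops → 0.00542857 ms.
Propagation delays (d/s per hop): 32.4873, 0.042, 35.5191, 7.57143e-05 ms; sum = 68.0485 ms.
End-to-end = 68.05 ms.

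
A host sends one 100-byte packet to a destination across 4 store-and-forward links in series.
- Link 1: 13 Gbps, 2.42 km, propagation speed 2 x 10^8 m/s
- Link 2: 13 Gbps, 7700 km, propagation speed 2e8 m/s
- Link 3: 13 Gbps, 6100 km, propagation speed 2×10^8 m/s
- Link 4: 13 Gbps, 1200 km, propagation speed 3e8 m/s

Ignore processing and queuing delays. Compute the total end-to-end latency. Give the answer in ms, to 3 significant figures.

73.0 ms

L = 100 × 8 = 800 bits.
Transmission delay per hop = L/R = 800/13000000000 = 6.15385e-05 ms; 4 hops → 0.000246154 ms.
Propagation delays (d/s per hop): 0.0121, 38.5, 30.5, 4 ms; sum = 73.0121 ms.
End-to-end = 73.0 ms.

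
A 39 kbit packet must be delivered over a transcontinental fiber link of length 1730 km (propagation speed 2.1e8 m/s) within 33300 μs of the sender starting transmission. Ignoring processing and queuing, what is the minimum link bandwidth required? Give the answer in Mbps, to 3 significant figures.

1.56 Mbps

Propagation delay = 1730000 / 210000000 = 8238.1 μs.
Transmission budget = 33300 − 8238.1 = 25061.9 μs.
R ≥ L / t_tx = 39000 bits / 0.0250619 s = 1.56 Mbps.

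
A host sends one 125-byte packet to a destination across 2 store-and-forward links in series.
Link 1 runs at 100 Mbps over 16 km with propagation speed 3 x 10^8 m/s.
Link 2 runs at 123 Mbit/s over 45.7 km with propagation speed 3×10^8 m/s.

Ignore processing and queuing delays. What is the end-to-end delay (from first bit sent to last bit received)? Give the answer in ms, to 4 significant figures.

0.2238 ms

L = 125 × 8 = 1000 bits.
Transmission delays (L/R per hop): 0.01, 0.00813008 ms; sum = 0.0181301 ms.
Propagation delays (d/s per hop): 0.0533333, 0.152333 ms; sum = 0.205667 ms.
End-to-end = 0.2238 ms.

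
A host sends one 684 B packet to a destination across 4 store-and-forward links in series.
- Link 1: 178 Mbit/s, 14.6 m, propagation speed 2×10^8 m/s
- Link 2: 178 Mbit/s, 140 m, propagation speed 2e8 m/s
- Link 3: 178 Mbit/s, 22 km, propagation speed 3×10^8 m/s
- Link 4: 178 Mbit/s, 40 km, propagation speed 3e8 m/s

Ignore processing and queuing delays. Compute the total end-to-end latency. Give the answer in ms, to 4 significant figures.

L = 684 × 8 = 5472 bits.
Transmission delay per hop = L/R = 5472/178000000 = 0.0307416 ms; 4 hops → 0.122966 ms.
Propagation delays (d/s per hop): 7.3e-05, 0.0007, 0.0733333, 0.133333 ms; sum = 0.20744 ms.
End-to-end = 0.3304 ms.

0.3304 ms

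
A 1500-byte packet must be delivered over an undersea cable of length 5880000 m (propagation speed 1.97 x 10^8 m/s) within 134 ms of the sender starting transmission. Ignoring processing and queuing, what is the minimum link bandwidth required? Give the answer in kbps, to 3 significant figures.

L = 12000 bits.
Propagation delay = 5880000 / 197000000 = 29.8477 ms.
Transmission budget = 134 − 29.8477 = 104.152 ms.
R ≥ L / t_tx = 12000 bits / 0.104152 s = 115 kbps.

115 kbps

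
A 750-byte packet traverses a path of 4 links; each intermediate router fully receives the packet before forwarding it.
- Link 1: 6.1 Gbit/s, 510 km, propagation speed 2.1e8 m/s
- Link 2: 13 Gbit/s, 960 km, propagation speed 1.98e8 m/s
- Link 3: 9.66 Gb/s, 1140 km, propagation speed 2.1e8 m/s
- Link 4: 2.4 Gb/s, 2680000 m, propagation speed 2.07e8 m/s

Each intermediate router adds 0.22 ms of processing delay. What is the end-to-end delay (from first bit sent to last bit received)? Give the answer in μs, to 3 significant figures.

L = 750 × 8 = 6000 bits.
Transmission delays (L/R per hop): 0.983607, 0.461538, 0.621118, 2.5 μs; sum = 4.56626 μs.
Propagation delays (d/s per hop): 2428.57, 4848.48, 5428.57, 12946.9 μs; sum = 25652.5 μs.
Processing at 3 router(s): 3 × 0.22 ms = 660 μs.
End-to-end = 26300 μs.

26300 μs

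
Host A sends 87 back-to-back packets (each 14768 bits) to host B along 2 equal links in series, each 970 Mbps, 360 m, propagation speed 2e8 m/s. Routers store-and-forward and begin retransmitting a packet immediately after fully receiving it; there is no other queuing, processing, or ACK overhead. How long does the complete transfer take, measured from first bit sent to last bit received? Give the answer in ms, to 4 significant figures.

Per-hop transmission t_tx = L/R = 14768/970000000 = 0.0152247 ms.
Per-hop propagation t_prop = 360/200000000 = 0.0018 ms.
Pipeline fill: first packet needs 2·t_tx to clear all hops; remaining 86 packets each add one t_tx.
Total = (2+87-1)·t_tx + 2·t_prop = 88·0.0152247 + 2·0.0018 = 1.343 ms.

1.343 ms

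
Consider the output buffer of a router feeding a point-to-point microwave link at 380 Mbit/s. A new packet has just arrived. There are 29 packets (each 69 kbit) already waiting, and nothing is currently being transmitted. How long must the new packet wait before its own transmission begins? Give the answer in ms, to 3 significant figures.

Each queued packet: L/R = 69000/380000000 = 0.181579 ms.
29 queued → 5.26579 ms.
Queuing delay = 5.27 ms.

5.27 ms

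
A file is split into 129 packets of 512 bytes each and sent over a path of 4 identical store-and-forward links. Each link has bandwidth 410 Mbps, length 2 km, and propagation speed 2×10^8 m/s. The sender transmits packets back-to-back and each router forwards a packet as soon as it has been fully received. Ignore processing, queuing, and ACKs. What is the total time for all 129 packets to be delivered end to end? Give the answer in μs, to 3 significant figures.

Per-hop transmission t_tx = L/R = 4096/410000000 = 9.99024 μs.
Per-hop propagation t_prop = 2000/200000000 = 10 μs.
Pipeline fill: first packet needs 4·t_tx to clear all hops; remaining 128 packets each add one t_tx.
Total = (4+129-1)·t_tx + 4·t_prop = 132·9.99024 + 4·10 = 1360 μs.

1360 μs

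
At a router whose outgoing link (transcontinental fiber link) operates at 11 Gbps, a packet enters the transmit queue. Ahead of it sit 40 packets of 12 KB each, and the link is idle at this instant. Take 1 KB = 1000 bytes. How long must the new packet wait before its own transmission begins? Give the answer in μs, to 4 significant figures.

349.1 μs

Each queued packet: L/R = 96000/11000000000 = 8.72727 μs.
40 queued → 349.091 μs.
Queuing delay = 349.1 μs.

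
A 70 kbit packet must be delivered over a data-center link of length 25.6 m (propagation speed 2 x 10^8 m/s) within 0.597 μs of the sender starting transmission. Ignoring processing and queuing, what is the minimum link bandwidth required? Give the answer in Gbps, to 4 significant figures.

Propagation delay = 25.6 / 200000000 = 0.128 μs.
Transmission budget = 0.597 − 0.128 = 0.469 μs.
R ≥ L / t_tx = 70000 bits / 4.69e-07 s = 149.3 Gbps.

149.3 Gbps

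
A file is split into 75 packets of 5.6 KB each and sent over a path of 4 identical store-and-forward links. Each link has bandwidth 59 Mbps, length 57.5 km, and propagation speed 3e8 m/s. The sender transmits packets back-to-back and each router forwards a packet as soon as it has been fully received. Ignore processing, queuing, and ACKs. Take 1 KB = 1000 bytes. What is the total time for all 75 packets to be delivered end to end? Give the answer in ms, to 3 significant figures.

60.0 ms

Per-hop transmission t_tx = L/R = 44800/59000000 = 0.759322 ms.
Per-hop propagation t_prop = 57500/300000000 = 0.191667 ms.
Pipeline fill: first packet needs 4·t_tx to clear all hops; remaining 74 packets each add one t_tx.
Total = (4+75-1)·t_tx + 4·t_prop = 78·0.759322 + 4·0.191667 = 60.0 ms.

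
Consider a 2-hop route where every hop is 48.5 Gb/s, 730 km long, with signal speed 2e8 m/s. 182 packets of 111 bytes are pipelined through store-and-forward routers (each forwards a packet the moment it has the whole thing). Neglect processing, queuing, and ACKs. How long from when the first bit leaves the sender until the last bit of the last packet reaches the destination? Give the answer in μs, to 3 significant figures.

Per-hop transmission t_tx = L/R = 888/48500000000 = 0.0183093 μs.
Per-hop propagation t_prop = 730000/200000000 = 3650 μs.
Pipeline fill: first packet needs 2·t_tx to clear all hops; remaining 181 packets each add one t_tx.
Total = (2+182-1)·t_tx + 2·t_prop = 183·0.0183093 + 2·3650 = 7300 μs.

7300 μs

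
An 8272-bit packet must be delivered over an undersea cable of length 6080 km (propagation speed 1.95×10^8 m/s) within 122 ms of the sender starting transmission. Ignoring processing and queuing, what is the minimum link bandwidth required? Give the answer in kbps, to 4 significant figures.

91.08 kbps

Propagation delay = 6080000 / 195000000 = 31.1795 ms.
Transmission budget = 122 − 31.1795 = 90.8205 ms.
R ≥ L / t_tx = 8272 bits / 0.0908205 s = 91.08 kbps.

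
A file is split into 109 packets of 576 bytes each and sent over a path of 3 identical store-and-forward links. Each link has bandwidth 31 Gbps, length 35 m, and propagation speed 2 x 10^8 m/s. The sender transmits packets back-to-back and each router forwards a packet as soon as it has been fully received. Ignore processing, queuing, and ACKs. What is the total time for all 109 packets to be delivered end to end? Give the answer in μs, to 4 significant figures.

17.02 μs

Per-hop transmission t_tx = L/R = 4608/31000000000 = 0.148645 μs.
Per-hop propagation t_prop = 35/200000000 = 0.175 μs.
Pipeline fill: first packet needs 3·t_tx to clear all hops; remaining 108 packets each add one t_tx.
Total = (3+109-1)·t_tx + 3·t_prop = 111·0.148645 + 3·0.175 = 17.02 μs.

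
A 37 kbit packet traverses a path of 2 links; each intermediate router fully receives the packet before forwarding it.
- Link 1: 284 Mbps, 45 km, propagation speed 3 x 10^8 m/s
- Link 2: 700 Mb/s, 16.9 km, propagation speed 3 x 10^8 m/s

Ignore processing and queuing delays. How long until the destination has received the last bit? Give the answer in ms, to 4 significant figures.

L = 37000 bits.
Transmission delays (L/R per hop): 0.130282, 0.0528571 ms; sum = 0.183139 ms.
Propagation delays (d/s per hop): 0.15, 0.0563333 ms; sum = 0.206333 ms.
End-to-end = 0.3895 ms.

0.3895 ms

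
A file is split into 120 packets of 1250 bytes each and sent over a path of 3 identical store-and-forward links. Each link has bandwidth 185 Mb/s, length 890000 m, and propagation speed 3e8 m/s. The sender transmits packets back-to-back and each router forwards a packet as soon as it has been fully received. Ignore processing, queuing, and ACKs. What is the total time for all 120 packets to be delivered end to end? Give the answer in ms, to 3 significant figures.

Per-hop transmission t_tx = L/R = 10000/185000000 = 0.0540541 ms.
Per-hop propagation t_prop = 890000/300000000 = 2.96667 ms.
Pipeline fill: first packet needs 3·t_tx to clear all hops; remaining 119 packets each add one t_tx.
Total = (3+120-1)·t_tx + 3·t_prop = 122·0.0540541 + 3·2.96667 = 15.5 ms.

15.5 ms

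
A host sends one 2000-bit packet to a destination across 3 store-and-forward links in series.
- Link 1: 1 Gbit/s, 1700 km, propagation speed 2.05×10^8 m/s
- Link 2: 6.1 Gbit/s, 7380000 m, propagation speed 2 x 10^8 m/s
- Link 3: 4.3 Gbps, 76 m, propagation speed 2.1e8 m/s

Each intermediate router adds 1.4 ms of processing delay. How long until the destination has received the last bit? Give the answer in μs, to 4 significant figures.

48000 μs

Transmission delays (L/R per hop): 2, 0.327869, 0.465116 μs; sum = 2.79299 μs.
Propagation delays (d/s per hop): 8292.68, 36900, 0.361905 μs; sum = 45193 μs.
Processing at 2 router(s): 2 × 1.4 ms = 2800 μs.
End-to-end = 48000 μs.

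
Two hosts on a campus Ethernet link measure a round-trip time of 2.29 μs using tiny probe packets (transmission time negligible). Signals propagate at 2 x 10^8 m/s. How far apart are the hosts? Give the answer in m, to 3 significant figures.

One-way propagation = RTT/2 = 1.145 μs.
d = s × t = 200000000 × 1.145e-06 = 229 m.

229 m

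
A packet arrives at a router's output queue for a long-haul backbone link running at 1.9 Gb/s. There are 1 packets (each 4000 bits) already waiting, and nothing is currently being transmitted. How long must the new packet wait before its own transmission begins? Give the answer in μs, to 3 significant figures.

Each queued packet: L/R = 4000/1900000000 = 2.10526 μs.
1 queued → 2.10526 μs.
Queuing delay = 2.11 μs.

2.11 μs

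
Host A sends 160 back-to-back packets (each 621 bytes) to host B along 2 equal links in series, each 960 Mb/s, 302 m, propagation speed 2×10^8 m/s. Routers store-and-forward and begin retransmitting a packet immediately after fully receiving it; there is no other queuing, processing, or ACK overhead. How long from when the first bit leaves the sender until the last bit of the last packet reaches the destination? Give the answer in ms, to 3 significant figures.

0.836 ms

Per-hop transmission t_tx = L/R = 4968/960000000 = 0.005175 ms.
Per-hop propagation t_prop = 302/200000000 = 0.00151 ms.
Pipeline fill: first packet needs 2·t_tx to clear all hops; remaining 159 packets each add one t_tx.
Total = (2+160-1)·t_tx + 2·t_prop = 161·0.005175 + 2·0.00151 = 0.836 ms.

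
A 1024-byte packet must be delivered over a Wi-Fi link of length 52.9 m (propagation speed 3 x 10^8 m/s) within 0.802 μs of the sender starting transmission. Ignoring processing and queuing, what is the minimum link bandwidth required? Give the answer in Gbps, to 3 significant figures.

L = 8192 bits.
Propagation delay = 52.9 / 300000000 = 0.176333 μs.
Transmission budget = 0.802 − 0.176333 = 0.625667 μs.
R ≥ L / t_tx = 8192 bits / 6.25667e-07 s = 13.1 Gbps.

13.1 Gbps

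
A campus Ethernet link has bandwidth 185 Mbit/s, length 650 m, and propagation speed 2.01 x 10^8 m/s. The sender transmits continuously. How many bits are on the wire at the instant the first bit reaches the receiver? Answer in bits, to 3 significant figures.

598 bits

Propagation delay = 650 / 2.01e+08 = 3.23383e-06 s.
BDP = R × t_prop = 185000000 × 3.23383e-06 = 598.259 bits.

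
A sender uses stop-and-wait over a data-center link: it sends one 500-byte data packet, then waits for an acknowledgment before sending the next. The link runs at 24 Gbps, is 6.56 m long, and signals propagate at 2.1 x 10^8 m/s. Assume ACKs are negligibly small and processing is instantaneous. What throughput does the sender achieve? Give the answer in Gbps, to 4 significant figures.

t_tx = L/R = 4000/24000000000 = 1.66667e-07 s.
t_prop = 6.56/210000000 = 3.12381e-08 s; RTT = 6.24762e-08 s.
Cycle = t_tx + RTT = 2.29143e-07 s.
Throughput = L / cycle = 4000 / 2.29143e-07 = 17.46 Gbps.

17.46 Gbps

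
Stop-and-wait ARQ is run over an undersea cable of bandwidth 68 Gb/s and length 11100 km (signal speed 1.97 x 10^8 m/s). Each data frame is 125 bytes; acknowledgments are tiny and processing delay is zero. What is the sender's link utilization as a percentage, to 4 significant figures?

0.00001305 %

t_tx = L/R = 1000/68000000000 = 1.47059e-08 s.
t_prop = 11100000/197000000 = 0.0563452 s; RTT = 0.11269 s.
Cycle = t_tx + RTT = 0.11269 s.
Utilization = t_tx / cycle = 1.47059e-08/0.11269 = 0.00001305 %.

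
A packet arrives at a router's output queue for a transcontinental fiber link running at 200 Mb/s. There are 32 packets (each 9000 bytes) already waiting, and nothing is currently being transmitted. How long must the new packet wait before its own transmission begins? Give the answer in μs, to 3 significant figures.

11500 μs

Each queued packet: L/R = 72000/200000000 = 360 μs.
32 queued → 11520 μs.
Queuing delay = 11500 μs.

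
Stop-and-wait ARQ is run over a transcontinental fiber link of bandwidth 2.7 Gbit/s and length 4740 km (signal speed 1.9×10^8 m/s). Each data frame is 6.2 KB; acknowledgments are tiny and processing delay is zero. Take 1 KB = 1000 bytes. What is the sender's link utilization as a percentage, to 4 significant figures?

t_tx = L/R = 49600/2700000000 = 1.83704e-05 s.
t_prop = 4740000/190000000 = 0.0249474 s; RTT = 0.0498947 s.
Cycle = t_tx + RTT = 0.0499131 s.
Utilization = t_tx / cycle = 1.83704e-05/0.0499131 = 0.03680 %.

0.03680 %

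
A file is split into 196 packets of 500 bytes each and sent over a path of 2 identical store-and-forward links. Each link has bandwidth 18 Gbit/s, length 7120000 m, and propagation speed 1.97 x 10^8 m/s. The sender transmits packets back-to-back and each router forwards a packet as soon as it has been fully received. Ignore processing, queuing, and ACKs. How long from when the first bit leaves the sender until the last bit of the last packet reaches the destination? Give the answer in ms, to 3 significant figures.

72.3 ms

Per-hop transmission t_tx = L/R = 4000/18000000000 = 0.000222222 ms.
Per-hop propagation t_prop = 7120000/197000000 = 36.1421 ms.
Pipeline fill: first packet needs 2·t_tx to clear all hops; remaining 195 packets each add one t_tx.
Total = (2+196-1)·t_tx + 2·t_prop = 197·0.000222222 + 2·36.1421 = 72.3 ms.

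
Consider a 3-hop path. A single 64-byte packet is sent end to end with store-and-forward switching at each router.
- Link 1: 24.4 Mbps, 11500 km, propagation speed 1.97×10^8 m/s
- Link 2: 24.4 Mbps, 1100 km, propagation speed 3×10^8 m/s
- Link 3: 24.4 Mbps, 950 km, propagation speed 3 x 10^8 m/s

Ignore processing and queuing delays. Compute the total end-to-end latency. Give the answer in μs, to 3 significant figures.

65300 μs

L = 64 × 8 = 512 bits.
Transmission delay per hop = L/R = 512/24400000 = 20.9836 μs; 3 hops → 62.9508 μs.
Propagation delays (d/s per hop): 58375.6, 3666.67, 3166.67 μs; sum = 65209 μs.
End-to-end = 65300 μs.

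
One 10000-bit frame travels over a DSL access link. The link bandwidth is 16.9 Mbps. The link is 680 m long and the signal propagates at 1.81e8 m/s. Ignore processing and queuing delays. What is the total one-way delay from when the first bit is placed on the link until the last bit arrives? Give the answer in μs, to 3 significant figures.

595 μs

Transmission delay = L/R = 10000 / 16900000 = 591.716 μs.
Propagation delay = d/s = 680 m / 181000000 m/s = 3.75691 μs.
Total = 595 μs.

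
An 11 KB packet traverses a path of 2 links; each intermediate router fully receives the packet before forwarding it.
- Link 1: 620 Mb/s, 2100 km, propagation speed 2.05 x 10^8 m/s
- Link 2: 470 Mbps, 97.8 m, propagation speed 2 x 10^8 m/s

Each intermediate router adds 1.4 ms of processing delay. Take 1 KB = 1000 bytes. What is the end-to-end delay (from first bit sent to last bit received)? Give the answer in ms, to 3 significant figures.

L = 88000 bits.
Transmission delays (L/R per hop): 0.141935, 0.187234 ms; sum = 0.32917 ms.
Propagation delays (d/s per hop): 10.2439, 0.000489 ms; sum = 10.2444 ms.
Processing at 1 router(s): 1 × 1.4 ms = 1.4 ms.
End-to-end = 12.0 ms.

12.0 ms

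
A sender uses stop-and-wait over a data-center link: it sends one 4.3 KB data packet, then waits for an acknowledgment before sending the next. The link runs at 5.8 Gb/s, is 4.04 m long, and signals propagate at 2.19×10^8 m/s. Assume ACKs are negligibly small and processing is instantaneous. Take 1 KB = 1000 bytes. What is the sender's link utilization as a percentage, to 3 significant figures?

99.4 %

t_tx = L/R = 34400/5800000000 = 5.93103e-06 s.
t_prop = 4.04/219000000 = 1.84475e-08 s; RTT = 3.6895e-08 s.
Cycle = t_tx + RTT = 5.96793e-06 s.
Utilization = t_tx / cycle = 5.93103e-06/5.96793e-06 = 99.4 %.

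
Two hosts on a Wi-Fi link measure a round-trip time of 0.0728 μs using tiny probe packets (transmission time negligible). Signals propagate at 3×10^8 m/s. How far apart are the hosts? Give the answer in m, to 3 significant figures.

10.9 m

One-way propagation = RTT/2 = 0.0364 μs.
d = s × t = 300000000 × 3.64e-08 = 10.9 m.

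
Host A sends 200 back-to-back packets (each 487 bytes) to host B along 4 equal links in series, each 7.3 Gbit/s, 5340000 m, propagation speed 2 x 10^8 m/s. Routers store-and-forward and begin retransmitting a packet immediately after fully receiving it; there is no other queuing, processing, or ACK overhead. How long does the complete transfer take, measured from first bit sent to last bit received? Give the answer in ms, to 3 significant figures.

107 ms

Per-hop transmission t_tx = L/R = 3896/7300000000 = 0.000533699 ms.
Per-hop propagation t_prop = 5340000/200000000 = 26.7 ms.
Pipeline fill: first packet needs 4·t_tx to clear all hops; remaining 199 packets each add one t_tx.
Total = (4+200-1)·t_tx + 4·t_prop = 203·0.000533699 + 4·26.7 = 107 ms.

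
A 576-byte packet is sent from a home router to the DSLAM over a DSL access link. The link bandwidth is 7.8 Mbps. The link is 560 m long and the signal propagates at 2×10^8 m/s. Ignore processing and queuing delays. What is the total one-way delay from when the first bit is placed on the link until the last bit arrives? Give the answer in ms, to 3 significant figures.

L = 576 × 8 = 4608 bits.
Transmission delay = L/R = 4608 / 7800000 = 0.590769 ms.
Propagation delay = d/s = 560 m / 200000000 m/s = 0.0028 ms.
Total = 0.594 ms.

0.594 ms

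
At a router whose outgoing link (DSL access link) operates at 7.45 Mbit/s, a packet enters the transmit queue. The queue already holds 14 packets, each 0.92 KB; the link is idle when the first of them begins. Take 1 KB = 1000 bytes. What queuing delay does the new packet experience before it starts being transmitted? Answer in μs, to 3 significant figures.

13800 μs

Each queued packet: L/R = 7360/7450000 = 987.919 μs.
14 queued → 13830.9 μs.
Queuing delay = 13800 μs.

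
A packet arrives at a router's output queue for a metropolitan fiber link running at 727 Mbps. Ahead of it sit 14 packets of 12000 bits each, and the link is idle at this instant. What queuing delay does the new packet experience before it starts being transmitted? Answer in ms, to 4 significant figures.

0.2311 ms

Each queued packet: L/R = 12000/727000000 = 0.0165062 ms.
14 queued → 0.231087 ms.
Queuing delay = 0.2311 ms.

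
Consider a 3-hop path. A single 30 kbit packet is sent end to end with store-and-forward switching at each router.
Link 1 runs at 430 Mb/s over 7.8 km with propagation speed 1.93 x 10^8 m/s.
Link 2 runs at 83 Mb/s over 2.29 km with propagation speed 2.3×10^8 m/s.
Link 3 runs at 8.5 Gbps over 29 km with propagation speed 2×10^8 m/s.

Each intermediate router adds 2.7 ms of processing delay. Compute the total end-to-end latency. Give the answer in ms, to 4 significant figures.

6.030 ms

L = 30000 bits.
Transmission delays (L/R per hop): 0.0697674, 0.361446, 0.00352941 ms; sum = 0.434743 ms.
Propagation delays (d/s per hop): 0.0404145, 0.00995652, 0.145 ms; sum = 0.195371 ms.
Processing at 2 router(s): 2 × 2.7 ms = 5.4 ms.
End-to-end = 6.030 ms.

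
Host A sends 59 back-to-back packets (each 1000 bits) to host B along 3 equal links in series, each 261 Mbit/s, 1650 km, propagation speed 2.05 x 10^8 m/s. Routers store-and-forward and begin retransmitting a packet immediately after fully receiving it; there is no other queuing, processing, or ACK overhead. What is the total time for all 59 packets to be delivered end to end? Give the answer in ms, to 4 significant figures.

Per-hop transmission t_tx = L/R = 1000/261000000 = 0.00383142 ms.
Per-hop propagation t_prop = 1650000/2.05e+08 = 8.04878 ms.
Pipeline fill: first packet needs 3·t_tx to clear all hops; remaining 58 packets each add one t_tx.
Total = (3+59-1)·t_tx + 3·t_prop = 61·0.00383142 + 3·8.04878 = 24.38 ms.

24.38 ms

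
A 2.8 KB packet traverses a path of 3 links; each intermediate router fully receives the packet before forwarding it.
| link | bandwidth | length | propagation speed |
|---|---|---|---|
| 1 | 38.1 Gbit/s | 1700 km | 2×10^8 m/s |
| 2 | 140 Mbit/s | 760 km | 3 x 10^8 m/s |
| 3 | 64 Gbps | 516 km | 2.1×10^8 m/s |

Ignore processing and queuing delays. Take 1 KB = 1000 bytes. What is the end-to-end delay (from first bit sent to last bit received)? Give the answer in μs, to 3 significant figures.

13700 μs

L = 22400 bits.
Transmission delays (L/R per hop): 0.587927, 160, 0.35 μs; sum = 160.938 μs.
Propagation delays (d/s per hop): 8500, 2533.33, 2457.14 μs; sum = 13490.5 μs.
End-to-end = 13700 μs.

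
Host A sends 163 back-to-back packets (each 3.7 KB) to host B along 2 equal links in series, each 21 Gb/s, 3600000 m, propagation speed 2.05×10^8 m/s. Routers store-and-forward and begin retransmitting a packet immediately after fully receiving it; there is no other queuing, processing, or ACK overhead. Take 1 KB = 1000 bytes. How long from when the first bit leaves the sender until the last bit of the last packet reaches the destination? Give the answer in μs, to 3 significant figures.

Per-hop transmission t_tx = L/R = 29600/21000000000 = 1.40952 μs.
Per-hop propagation t_prop = 3600000/2.05e+08 = 17561 μs.
Pipeline fill: first packet needs 2·t_tx to clear all hops; remaining 162 packets each add one t_tx.
Total = (2+163-1)·t_tx + 2·t_prop = 164·1.40952 + 2·17561 = 35400 μs.

35400 μs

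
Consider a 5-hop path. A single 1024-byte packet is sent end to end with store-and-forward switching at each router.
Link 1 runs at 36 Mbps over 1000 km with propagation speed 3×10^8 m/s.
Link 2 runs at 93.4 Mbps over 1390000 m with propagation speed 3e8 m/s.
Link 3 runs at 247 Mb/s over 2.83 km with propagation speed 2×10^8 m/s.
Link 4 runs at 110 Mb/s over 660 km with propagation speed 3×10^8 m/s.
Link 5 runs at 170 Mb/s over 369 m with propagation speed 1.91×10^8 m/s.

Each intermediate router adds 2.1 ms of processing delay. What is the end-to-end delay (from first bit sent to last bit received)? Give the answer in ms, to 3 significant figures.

19.1 ms

L = 1024 × 8 = 8192 bits.
Transmission delays (L/R per hop): 0.227556, 0.0877088, 0.033166, 0.0744727, 0.0481882 ms; sum = 0.471091 ms.
Propagation delays (d/s per hop): 3.33333, 4.63333, 0.01415, 2.2, 0.00193194 ms; sum = 10.1827 ms.
Processing at 4 router(s): 4 × 2.1 ms = 8.4 ms.
End-to-end = 19.1 ms.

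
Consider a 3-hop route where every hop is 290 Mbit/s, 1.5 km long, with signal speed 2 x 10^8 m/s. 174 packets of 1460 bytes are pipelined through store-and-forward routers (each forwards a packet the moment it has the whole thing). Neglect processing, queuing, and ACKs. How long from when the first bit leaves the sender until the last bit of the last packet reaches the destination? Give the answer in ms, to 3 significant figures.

7.11 ms

Per-hop transmission t_tx = L/R = 11680/290000000 = 0.0402759 ms.
Per-hop propagation t_prop = 1500/200000000 = 0.0075 ms.
Pipeline fill: first packet needs 3·t_tx to clear all hops; remaining 173 packets each add one t_tx.
Total = (3+174-1)·t_tx + 3·t_prop = 176·0.0402759 + 3·0.0075 = 7.11 ms.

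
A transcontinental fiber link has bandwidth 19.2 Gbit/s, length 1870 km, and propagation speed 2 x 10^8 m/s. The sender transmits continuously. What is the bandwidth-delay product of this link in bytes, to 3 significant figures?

Propagation delay = 1870000 / 200000000 = 0.00935 s.
BDP = R × t_prop = 19200000000 × 0.00935 = 179520000 bits.
In bytes: 179520000/8 = 22400000 bytes.

22400000 bytes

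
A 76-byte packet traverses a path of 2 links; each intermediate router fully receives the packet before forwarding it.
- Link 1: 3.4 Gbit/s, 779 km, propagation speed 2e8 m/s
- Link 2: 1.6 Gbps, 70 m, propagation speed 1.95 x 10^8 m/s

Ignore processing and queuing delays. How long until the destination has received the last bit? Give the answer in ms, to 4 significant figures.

L = 76 × 8 = 608 bits.
Transmission delays (L/R per hop): 0.000178824, 0.00038 ms; sum = 0.000558824 ms.
Propagation delays (d/s per hop): 3.895, 0.000358974 ms; sum = 3.89536 ms.
End-to-end = 3.896 ms.

3.896 ms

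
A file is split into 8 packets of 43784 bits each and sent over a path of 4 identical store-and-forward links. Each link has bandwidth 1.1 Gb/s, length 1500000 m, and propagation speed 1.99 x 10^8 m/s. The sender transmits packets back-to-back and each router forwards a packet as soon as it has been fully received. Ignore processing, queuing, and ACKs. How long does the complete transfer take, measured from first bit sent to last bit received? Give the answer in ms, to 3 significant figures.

Per-hop transmission t_tx = L/R = 43784/1100000000 = 0.0398036 ms.
Per-hop propagation t_prop = 1500000/199000000 = 7.53769 ms.
Pipeline fill: first packet needs 4·t_tx to clear all hops; remaining 7 packets each add one t_tx.
Total = (4+8-1)·t_tx + 4·t_prop = 11·0.0398036 + 4·7.53769 = 30.6 ms.

30.6 ms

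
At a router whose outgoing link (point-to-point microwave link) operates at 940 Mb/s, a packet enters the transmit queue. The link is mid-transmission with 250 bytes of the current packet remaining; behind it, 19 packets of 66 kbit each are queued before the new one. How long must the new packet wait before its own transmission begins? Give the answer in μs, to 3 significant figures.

Each queued packet: L/R = 66000/940000000 = 70.2128 μs.
19 queued → 1334.04 μs.
Plus remaining 2000 bits of current packet: 2.12766 μs.
Queuing delay = 1340 μs.

1340 μs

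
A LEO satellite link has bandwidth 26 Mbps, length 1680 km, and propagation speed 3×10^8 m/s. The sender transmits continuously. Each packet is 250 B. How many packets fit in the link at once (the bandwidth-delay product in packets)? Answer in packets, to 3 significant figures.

Propagation delay = 1680000 / 300000000 = 0.0056 s.
BDP = R × t_prop = 26000000 × 0.0056 = 145600 bits.
In packets of 2000 bits: 72.8 packets.

72.8 packets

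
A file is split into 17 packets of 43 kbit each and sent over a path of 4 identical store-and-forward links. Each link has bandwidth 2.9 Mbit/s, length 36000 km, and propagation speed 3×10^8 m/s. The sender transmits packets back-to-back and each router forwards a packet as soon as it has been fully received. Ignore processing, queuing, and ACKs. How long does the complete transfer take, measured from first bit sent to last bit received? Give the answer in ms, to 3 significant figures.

Per-hop transmission t_tx = L/R = 43000/2900000 = 14.8276 ms.
Per-hop propagation t_prop = 36000000/300000000 = 120 ms.
Pipeline fill: first packet needs 4·t_tx to clear all hops; remaining 16 packets each add one t_tx.
Total = (4+17-1)·t_tx + 4·t_prop = 20·14.8276 + 4·120 = 777 ms.

777 ms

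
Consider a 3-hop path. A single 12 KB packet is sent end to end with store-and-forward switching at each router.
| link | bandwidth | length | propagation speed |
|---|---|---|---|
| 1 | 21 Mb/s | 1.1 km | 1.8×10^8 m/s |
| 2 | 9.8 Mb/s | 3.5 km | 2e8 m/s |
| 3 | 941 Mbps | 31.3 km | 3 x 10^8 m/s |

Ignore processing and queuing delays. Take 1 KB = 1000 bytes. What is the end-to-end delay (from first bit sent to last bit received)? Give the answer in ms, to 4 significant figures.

14.60 ms

L = 96000 bits.
Transmission delays (L/R per hop): 4.57143, 9.79592, 0.102019 ms; sum = 14.4694 ms.
Propagation delays (d/s per hop): 0.00611111, 0.0175, 0.104333 ms; sum = 0.127944 ms.
End-to-end = 14.60 ms.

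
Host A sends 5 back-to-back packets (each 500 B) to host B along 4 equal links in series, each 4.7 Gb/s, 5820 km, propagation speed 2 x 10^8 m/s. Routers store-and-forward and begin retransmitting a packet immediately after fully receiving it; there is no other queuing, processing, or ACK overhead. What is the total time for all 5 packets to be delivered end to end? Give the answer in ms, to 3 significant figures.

116 ms

Per-hop transmission t_tx = L/R = 4000/4700000000 = 0.000851064 ms.
Per-hop propagation t_prop = 5820000/200000000 = 29.1 ms.
Pipeline fill: first packet needs 4·t_tx to clear all hops; remaining 4 packets each add one t_tx.
Total = (4+5-1)·t_tx + 4·t_prop = 8·0.000851064 + 4·29.1 = 116 ms.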